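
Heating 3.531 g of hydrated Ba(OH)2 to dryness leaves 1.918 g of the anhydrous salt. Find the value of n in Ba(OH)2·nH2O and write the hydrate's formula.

Ba(OH)2·8H2O

Mass of water lost = 3.531 − 1.918 = 1.613 g → 1.613 / 18.02 = 0.08951 mol H2O
Molar mass of Ba(OH)2 = 171.35 g/mol → mol Ba(OH)2 = 1.918 / 171.35 = 0.01119
n = 0.08951 / 0.01119 = 8.00 ≈ 8 → Ba(OH)2·8H2O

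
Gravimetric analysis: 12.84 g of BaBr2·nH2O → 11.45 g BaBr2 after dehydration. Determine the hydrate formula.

BaBr2·2H2O

Mass of water lost = 12.84 − 11.45 = 1.39 g → 1.39 / 18.02 = 0.07714 mol H2O
Molar mass of BaBr2 = 297.13 g/mol → mol BaBr2 = 11.45 / 297.13 = 0.03854
n = 0.07714 / 0.03854 = 2.00 ≈ 2 → BaBr2·2H2O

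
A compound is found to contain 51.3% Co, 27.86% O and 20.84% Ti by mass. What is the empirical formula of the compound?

Assume 100 g: 51.3 g Co, 27.86 g O, 20.84 g Ti.
Co: 51.3 g ÷ 58.93 g/mol = 0.8705 mol
O: 27.86 g ÷ 16.00 g/mol = 1.741 mol
Ti: 20.84 g ÷ 47.87 g/mol = 0.4353 mol
Divide by the smallest (0.4353 mol Ti): Co 2.000, O 4.000, Ti 1.000
≈ 2:4:1 → Co2O4Ti

Co2O4Ti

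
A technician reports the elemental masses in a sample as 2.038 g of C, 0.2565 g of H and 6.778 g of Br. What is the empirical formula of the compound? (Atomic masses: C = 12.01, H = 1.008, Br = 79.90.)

C2H3Br

Moles — C: 2.038 / 12.01 = 0.1697 mol; H: 0.2565 / 1.008 = 0.2545 mol; Br: 6.778 / 79.90 = 0.08483 mol
Ratios (÷ 0.08483): C 2.000, H 3.000, Br 1.000
≈ 2:3:1 → C2H3Br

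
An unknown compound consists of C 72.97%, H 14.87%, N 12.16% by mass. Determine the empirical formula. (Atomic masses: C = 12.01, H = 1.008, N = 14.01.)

Assume 100 g: 72.97 g C, 14.87 g H, 12.16 g N.
Moles — C: 72.97 / 12.01 = 6.076 mol; H: 14.87 / 1.008 = 14.75 mol; N: 12.16 / 14.01 = 0.868 mol
Ratios (÷ 0.868): C 7.000, H 16.996, N 1.000
≈ 7:17:1 → C7H17N

C7H17N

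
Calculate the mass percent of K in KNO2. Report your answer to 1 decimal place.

Molar mass = 1(39.10) + 1(14.01) + 2(16.00) = 85.110 g/mol
Mass of K per mole = 1 × 39.10 = 39.100 g
% K = 39.100 / 85.110 × 100 = 45.9%

45.9%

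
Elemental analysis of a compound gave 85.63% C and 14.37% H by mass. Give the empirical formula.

CH2

Assume 100 g: 85.63 g C, 14.37 g H.
n(C) = 85.63/12.01 = 7.13, n(H) = 14.37/1.008 = 14.26
Divide by the smallest (7.13 mol C): C 1.000, H 1.999
≈ 1:2 → CH2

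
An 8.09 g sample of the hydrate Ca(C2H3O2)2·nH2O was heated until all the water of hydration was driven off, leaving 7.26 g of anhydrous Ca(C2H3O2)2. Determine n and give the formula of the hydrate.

Mass of water lost = 8.09 − 7.26 = 0.83 g → 0.83 / 18.02 = 0.04606 mol H2O
Molar mass of Ca(C2H3O2)2 = 158.17 g/mol → mol Ca(C2H3O2)2 = 7.26 / 158.17 = 0.0459
n = 0.04606 / 0.0459 = 1.00 ≈ 1 → Ca(C2H3O2)2·H2O

Ca(C2H3O2)2·H2O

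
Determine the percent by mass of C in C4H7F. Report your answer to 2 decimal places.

64.83%

Molar mass = 4(12.01) + 7(1.008) + 1(19.00) = 74.096 g/mol
Mass of C per mole = 4 × 12.01 = 48.040 g
% C = 48.040 / 74.096 × 100 = 64.83%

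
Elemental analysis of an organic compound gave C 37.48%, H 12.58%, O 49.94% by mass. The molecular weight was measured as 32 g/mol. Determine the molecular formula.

Assume 100 g: 37.48 g C, 12.58 g H, 49.94 g O.
n(C) = 37.48/12.01 = 3.121, n(H) = 12.58/1.008 = 12.48, n(O) = 49.94/16.00 = 3.121
Smallest is C at 3.121 mol; normalising gives C 1.000, H 3.999, O 1.000
Ratio ≈ 1:4:1, so the empirical formula is CH4O
Empirical-formula mass = 32.04 g/mol
n = 32 / 32.04 = 1.00 ≈ 1
Molecular formula = empirical formula = CH4O

CH4O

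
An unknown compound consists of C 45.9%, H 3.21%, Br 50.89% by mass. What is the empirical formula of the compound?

Assume 100 g: 45.9 g C, 3.21 g H, 50.89 g Br.
n(C) = 45.9/12.01 = 3.822, n(H) = 3.21/1.008 = 3.185, n(Br) = 50.89/79.90 = 0.6369
Divide by the smallest (0.6369 mol Br): C 6.000, H 5.000, Br 1.000
≈ 6:5:1 → C6H5Br

C6H5Br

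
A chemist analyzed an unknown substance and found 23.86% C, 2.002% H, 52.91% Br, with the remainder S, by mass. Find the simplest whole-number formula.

Assume 100 g: 23.86 g C, 2.002 g H, 52.91 g Br, 21.228 g S.
n(C) = 23.86/12.01 = 1.987, n(H) = 2.002/1.008 = 1.986, n(Br) = 52.91/79.90 = 0.6622, n(S) = 21.228/32.07 = 0.6619
Divide by the smallest (0.6619 mol S): C 3.001, H 3.000, Br 1.000, S 1.000
Ratio ≈ 3:3:1:1, so the empirical formula is C3H3BrS

C3H3BrS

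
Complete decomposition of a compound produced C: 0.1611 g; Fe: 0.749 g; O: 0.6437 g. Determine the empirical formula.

n(C) = 0.1611/12.01 = 0.01341, n(Fe) = 0.749/55.85 = 0.01341, n(O) = 0.6437/16.00 = 0.04023
Divide by the smallest (0.01341 mol Fe): C 1.000, Fe 1.000, O 3.000
≈ 1:1:3 → CFeO3

CFeO3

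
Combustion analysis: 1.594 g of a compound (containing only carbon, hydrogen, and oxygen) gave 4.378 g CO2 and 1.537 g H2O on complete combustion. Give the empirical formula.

C7H12O

mol C = 4.378 / 44.01 = 0.09948; mass C = 0.09948 × 12.01 = 1.195 g
mol H = 2 × (1.537 / 18.02) = 0.1706; mass H = 0.1706 × 1.008 = 0.1720 g
mass O = 1.594 − (1.367) = 0.2273 g → mol O = 0.01421
Divide by the smallest (0.01421 mol O): C 7.002, H 12.007, O 1.000
Ratio ≈ 7:12:1, so the empirical formula is C7H12O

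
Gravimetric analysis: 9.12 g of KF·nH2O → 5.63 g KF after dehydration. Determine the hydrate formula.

Mass of water lost = 9.12 − 5.63 = 3.49 g → 3.49 / 18.02 = 0.1937 mol H2O
Molar mass of KF = 58.10 g/mol → mol KF = 5.63 / 58.10 = 0.0969
n = 0.1937 / 0.0969 = 2.00 ≈ 2 → KF·2H2O

KF·2H2O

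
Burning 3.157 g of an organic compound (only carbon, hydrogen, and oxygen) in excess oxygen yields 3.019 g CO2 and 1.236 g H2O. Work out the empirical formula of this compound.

mol C = 3.019 / 44.01 = 0.06860; mass C = 0.06860 × 12.01 = 0.8239 g
mol H = 2 × (1.236 / 18.02) = 0.1372; mass H = 0.1372 × 1.008 = 0.1383 g
mass O = 3.157 − (0.9621) = 2.195 g → mol O = 0.1372
Ratios (÷ 0.0686): C 1.000, H 2.000, O 2.000
→ CH2O2

CH2O2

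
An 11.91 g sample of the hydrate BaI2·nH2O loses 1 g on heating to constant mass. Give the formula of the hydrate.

BaI2·2H2O

Mass of anhydrous BaI2 = 11.91 − 1 = 10.91 g
mol H2O = 1 / 18.02 = 0.05549
Molar mass of BaI2 = 391.13 g/mol → mol BaI2 = 10.91 / 391.13 = 0.02789
n = 0.05549 / 0.02789 = 1.99 ≈ 2 → BaI2·2H2O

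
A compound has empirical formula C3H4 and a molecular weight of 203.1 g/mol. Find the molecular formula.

Empirical-formula mass = 40.06 g/mol
n = 203.1 / 40.06 = 5.07 ≈ 5
Molecular formula = (C3H4)5 = C15H20

C15H20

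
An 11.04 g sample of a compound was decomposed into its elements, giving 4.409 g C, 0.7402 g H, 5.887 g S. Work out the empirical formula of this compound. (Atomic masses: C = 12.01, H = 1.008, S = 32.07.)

C2H4S

Moles — C: 4.409 / 12.01 = 0.3671 mol; H: 0.7402 / 1.008 = 0.7343 mol; S: 5.887 / 32.07 = 0.1836 mol
Divide by the smallest (0.1836 mol S): C 2.000, H 4.000, S 1.000
→ C2H4S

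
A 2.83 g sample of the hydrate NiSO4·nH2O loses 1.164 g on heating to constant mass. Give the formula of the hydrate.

Mass of anhydrous NiSO4 = 2.83 − 1.164 = 1.666 g
mol H2O = 1.164 / 18.02 = 0.06459
Molar mass of NiSO4 = 154.76 g/mol → mol NiSO4 = 1.666 / 154.76 = 0.01077
n = 0.06459 / 0.01077 = 6.00 ≈ 6 → NiSO4·6H2O

NiSO4·6H2O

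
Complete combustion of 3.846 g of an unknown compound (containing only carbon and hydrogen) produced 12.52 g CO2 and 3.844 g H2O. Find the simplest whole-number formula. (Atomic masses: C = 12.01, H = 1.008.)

C2H3

mol C = 12.52 / 44.01 = 0.2845; mass C = 0.2845 × 12.01 = 3.417 g
mol H = 2 × (3.844 / 18.02) = 0.4266; mass H = 0.4266 × 1.008 = 0.4301 g
Smallest is C at 0.2845 mol; normalising gives C 1.000, H 1.500
Scaling by 2: C 2.00, H 3.00 → C2H3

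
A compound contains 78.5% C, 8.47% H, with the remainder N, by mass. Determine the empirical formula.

C7H9N

Assume 100 g: 78.5 g C, 8.47 g H, 13.03 g N.
C: 78.5 g ÷ 12.01 g/mol = 6.536 mol
H: 8.47 g ÷ 1.008 g/mol = 8.403 mol
N: 13.03 g ÷ 14.01 g/mol = 0.93 mol
Smallest is N at 0.93 mol; normalising gives C 7.028, H 9.035, N 1.000
≈ 7:9:1 → C7H9N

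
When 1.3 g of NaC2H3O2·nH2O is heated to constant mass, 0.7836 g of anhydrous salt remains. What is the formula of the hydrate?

NaC2H3O2·3H2O

Mass of water lost = 1.3 − 0.7836 = 0.5164 g → 0.5164 / 18.02 = 0.02866 mol H2O
Molar mass of NaC2H3O2 = 82.03 g/mol → mol NaC2H3O2 = 0.7836 / 82.03 = 0.009552
n = 0.02866 / 0.009552 = 3.00 ≈ 3 → NaC2H3O2·3H2O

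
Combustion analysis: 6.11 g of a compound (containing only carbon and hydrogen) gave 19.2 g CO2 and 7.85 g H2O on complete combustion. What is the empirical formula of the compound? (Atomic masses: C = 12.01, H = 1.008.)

mol C = 19.2 / 44.01 = 0.4363; mass C = 0.4363 × 12.01 = 5.240 g
mol H = 2 × (7.85 / 18.02) = 0.8713; mass H = 0.8713 × 1.008 = 0.8782 g
Divide by the smallest (0.4363 mol C): C 1.000, H 1.997
≈ 1:2 → CH2

CH2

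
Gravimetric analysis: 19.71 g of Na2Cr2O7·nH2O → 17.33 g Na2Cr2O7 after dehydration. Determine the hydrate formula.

Mass of water lost = 19.71 − 17.33 = 2.38 g → 2.38 / 18.02 = 0.1321 mol H2O
Molar mass of Na2Cr2O7 = 261.98 g/mol → mol Na2Cr2O7 = 17.33 / 261.98 = 0.06615
n = 0.1321 / 0.06615 = 2.00 ≈ 2 → Na2Cr2O7·2H2O

Na2Cr2O7·2H2O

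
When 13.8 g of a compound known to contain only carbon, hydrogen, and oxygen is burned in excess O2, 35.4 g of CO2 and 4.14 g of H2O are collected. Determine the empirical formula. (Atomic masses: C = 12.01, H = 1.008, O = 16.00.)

C7H4O2

mol C = 35.4 / 44.01 = 0.8044; mass C = 0.8044 × 12.01 = 9.660 g
mol H = 2 × (4.14 / 18.02) = 0.4595; mass H = 0.4595 × 1.008 = 0.4632 g
mass O = 13.8 − (10.12) = 3.676 g → mol O = 0.2298
Ratios (÷ 0.2298): C 3.501, H 2.000, O 1.000
Scaling by 2: C 7.00, H 4.00, O 2.00 → C7H4O2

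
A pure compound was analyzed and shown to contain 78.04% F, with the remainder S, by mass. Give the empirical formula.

Assume 100 g: 78.04 g F, 21.96 g S.
n(F) = 78.04/19.00 = 4.107, n(S) = 21.96/32.07 = 0.6848
Ratios (÷ 0.6848): F 5.998, S 1.000
≈ 6:1 → F6S

F6S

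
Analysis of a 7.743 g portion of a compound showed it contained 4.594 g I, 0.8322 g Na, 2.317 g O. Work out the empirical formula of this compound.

INaO4

I: 4.594 g ÷ 126.90 g/mol = 0.0362 mol
Na: 0.8322 g ÷ 22.99 g/mol = 0.0362 mol
O: 2.317 g ÷ 16.00 g/mol = 0.1448 mol
Smallest is Na at 0.0362 mol; normalising gives I 1.000, Na 1.000, O 4.001
≈ 1:1:4 → INaO4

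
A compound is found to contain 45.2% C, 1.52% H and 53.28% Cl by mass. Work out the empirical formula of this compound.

C5H2Cl2

Assume 100 g: 45.2 g C, 1.52 g H, 53.28 g Cl.
C: 45.2 g ÷ 12.01 g/mol = 3.764 mol
H: 1.52 g ÷ 1.008 g/mol = 1.508 mol
Cl: 53.28 g ÷ 35.45 g/mol = 1.503 mol
Divide by the smallest (1.503 mol Cl): C 2.504, H 1.003, Cl 1.000
Scaling by 2: C 5.01, H 2.01, Cl 2.00 → C5H2Cl2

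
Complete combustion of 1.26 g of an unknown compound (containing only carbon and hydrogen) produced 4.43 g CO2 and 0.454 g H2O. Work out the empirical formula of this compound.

C2H

mol C = 4.43 / 44.01 = 0.1007; mass C = 0.1007 × 12.01 = 1.209 g
mol H = 2 × (0.454 / 18.02) = 0.05039; mass H = 0.05039 × 1.008 = 0.05079 g
Ratios (÷ 0.05039): C 1.998, H 1.000
→ C2H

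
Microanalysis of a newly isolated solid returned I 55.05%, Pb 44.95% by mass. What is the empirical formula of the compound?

Assume 100 g: 55.05 g I, 44.95 g Pb.
n(I) = 55.05/126.90 = 0.4338, n(Pb) = 44.95/207.2 = 0.2169
Divide by the smallest (0.2169 mol Pb): I 2.000, Pb 1.000
≈ 2:1 → I2Pb

I2Pb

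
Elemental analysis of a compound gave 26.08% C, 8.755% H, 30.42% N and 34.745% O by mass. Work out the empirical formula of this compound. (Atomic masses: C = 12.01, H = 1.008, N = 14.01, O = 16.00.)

Assume 100 g: 26.08 g C, 8.755 g H, 30.42 g N, 34.745 g O.
Moles — C: 26.08 / 12.01 = 2.172 mol; H: 8.755 / 1.008 = 8.686 mol; N: 30.42 / 14.01 = 2.171 mol; O: 34.745 / 16.00 = 2.172 mol
Divide by the smallest (2.171 mol N): C 1.000, H 4.000, N 1.000, O 1.000
≈ 1:4:1:1 → CH4NO

CH4NO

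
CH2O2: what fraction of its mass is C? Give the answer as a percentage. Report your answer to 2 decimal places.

Molar mass = 1(12.01) + 2(1.008) + 2(16.00) = 46.026 g/mol
Mass of C per mole = 1 × 12.01 = 12.010 g
% C = 12.010 / 46.026 × 100 = 26.09%

26.09%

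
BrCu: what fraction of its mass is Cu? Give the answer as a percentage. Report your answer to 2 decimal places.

Molar mass = 1(79.90) + 1(63.55) = 143.450 g/mol
Mass of Cu per mole = 1 × 63.55 = 63.550 g
% Cu = 63.550 / 143.450 × 100 = 44.30%

44.30%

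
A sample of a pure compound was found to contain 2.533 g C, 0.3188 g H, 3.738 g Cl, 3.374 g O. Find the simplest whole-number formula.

C2H3ClO2

C: 2.533 g ÷ 12.01 g/mol = 0.2109 mol
H: 0.3188 g ÷ 1.008 g/mol = 0.3163 mol
Cl: 3.738 g ÷ 35.45 g/mol = 0.1054 mol
O: 3.374 g ÷ 16.00 g/mol = 0.2109 mol
Ratios (÷ 0.1054): C 2.000, H 2.999, Cl 1.000, O 2.000
≈ 2:3:1:2 → C2H3ClO2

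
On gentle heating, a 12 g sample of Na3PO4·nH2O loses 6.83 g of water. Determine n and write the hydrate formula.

Mass of anhydrous Na3PO4 = 12 − 6.83 = 5.17 g
mol H2O = 6.83 / 18.02 = 0.379
Molar mass of Na3PO4 = 163.94 g/mol → mol Na3PO4 = 5.17 / 163.94 = 0.03154
n = 0.379 / 0.03154 = 12.02 ≈ 12 → Na3PO4·12H2O

Na3PO4·12H2O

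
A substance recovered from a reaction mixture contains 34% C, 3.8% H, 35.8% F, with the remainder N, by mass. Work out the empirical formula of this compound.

C3H4F2N2

Assume 100 g: 34 g C, 3.8 g H, 35.8 g F, 26.4 g N.
Moles — C: 34 / 12.01 = 2.831 mol; H: 3.8 / 1.008 = 3.77 mol; F: 35.8 / 19.00 = 1.884 mol; N: 26.4 / 14.01 = 1.884 mol
Divide by the smallest (1.884 mol F): C 1.502, H 2.001, F 1.000, N 1.000
Multiply by 2: C 3.00, H 4.00, F 2.00, N 2.00 → C3H4F2N2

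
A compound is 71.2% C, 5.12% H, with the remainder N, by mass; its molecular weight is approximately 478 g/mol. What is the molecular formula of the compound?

Assume 100 g: 71.2 g C, 5.12 g H, 23.68 g N.
C: 71.2 g ÷ 12.01 g/mol = 5.928 mol
H: 5.12 g ÷ 1.008 g/mol = 5.079 mol
N: 23.68 g ÷ 14.01 g/mol = 1.69 mol
Divide by the smallest (1.69 mol N): C 3.507, H 3.005, N 1.000
Scaling by 2: C 7.01, H 6.01, N 2.00 → C7H6N2
Empirical-formula mass = 118.14 g/mol
n = 478 / 118.14 = 4.05 ≈ 4
Molecular formula = (C7H6N2)×4 = C28H24N8

C28H24N8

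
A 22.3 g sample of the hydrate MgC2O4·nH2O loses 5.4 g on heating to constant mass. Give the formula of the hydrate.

Mass of anhydrous MgC2O4 = 22.3 − 5.4 = 16.9 g
mol H2O = 5.4 / 18.02 = 0.2997
Molar mass of MgC2O4 = 112.33 g/mol → mol MgC2O4 = 16.9 / 112.33 = 0.1504
n = 0.2997 / 0.1504 = 1.99 ≈ 2 → MgC2O4·2H2O

MgC2O4·2H2O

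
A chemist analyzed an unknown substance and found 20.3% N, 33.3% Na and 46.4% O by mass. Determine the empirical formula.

Assume 100 g: 20.3 g N, 33.3 g Na, 46.4 g O.
n(N) = 20.3/14.01 = 1.449, n(Na) = 33.3/22.99 = 1.448, n(O) = 46.4/16.00 = 2.9
Smallest is Na at 1.448 mol; normalising gives N 1.000, Na 1.000, O 2.002
≈ 1:1:2 → NNaO2

NNaO2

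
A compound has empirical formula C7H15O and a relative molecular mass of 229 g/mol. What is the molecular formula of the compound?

Empirical-formula mass = 115.19 g/mol
n = 229 / 115.19 = 1.99 ≈ 2
Molecular formula = (C7H15O)2 = C14H30O2

C14H30O2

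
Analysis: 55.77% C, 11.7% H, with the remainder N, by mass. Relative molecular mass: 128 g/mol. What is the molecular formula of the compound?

C6H15N3

Assume 100 g: 55.77 g C, 11.7 g H, 32.53 g N.
Moles — C: 55.77 / 12.01 = 4.644 mol; H: 11.7 / 1.008 = 11.61 mol; N: 32.53 / 14.01 = 2.322 mol
Divide by the smallest (2.322 mol N): C 2.000, H 4.999, N 1.000
Ratio ≈ 2:5:1, so the empirical formula is C2H5N
Empirical-formula mass = 43.07 g/mol
n = 128 / 43.07 = 2.97 ≈ 3
Molecular formula = (C2H5N)×3 = C6H15N3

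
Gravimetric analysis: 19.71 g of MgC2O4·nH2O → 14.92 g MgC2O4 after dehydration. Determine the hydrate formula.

Mass of water lost = 19.71 − 14.92 = 4.79 g → 4.79 / 18.02 = 0.2658 mol H2O
Molar mass of MgC2O4 = 112.33 g/mol → mol MgC2O4 = 14.92 / 112.33 = 0.1328
n = 0.2658 / 0.1328 = 2.00 ≈ 2 → MgC2O4·2H2O

MgC2O4·2H2O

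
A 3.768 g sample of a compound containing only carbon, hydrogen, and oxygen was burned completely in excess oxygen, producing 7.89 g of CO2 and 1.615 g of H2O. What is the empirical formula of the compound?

C2H2O

mol C = 7.89 / 44.01 = 0.1793; mass C = 0.1793 × 12.01 = 2.153 g
mol H = 2 × (1.615 / 18.02) = 0.1792; mass H = 0.1792 × 1.008 = 0.1807 g
mass O = 3.768 − (2.334) = 1.434 g → mol O = 0.08964
Ratios (÷ 0.08964): C 2.000, H 2.000, O 1.000
≈ 2:2:1 → C2H2O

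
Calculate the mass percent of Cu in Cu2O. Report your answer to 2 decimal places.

88.82%

Molar mass = 2(63.55) + 1(16.00) = 143.100 g/mol
Mass of Cu per mole = 2 × 63.55 = 127.100 g
% Cu = 127.100 / 143.100 × 100 = 88.82%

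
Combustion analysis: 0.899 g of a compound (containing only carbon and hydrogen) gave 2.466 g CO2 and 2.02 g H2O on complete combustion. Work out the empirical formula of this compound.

mol C = 2.466 / 44.01 = 0.05603; mass C = 0.05603 × 12.01 = 0.6730 g
mol H = 2 × (2.02 / 18.02) = 0.2242; mass H = 0.2242 × 1.008 = 0.2260 g
Divide by the smallest (0.05603 mol C): C 1.000, H 4.001
≈ 1:4 → CH4

CH4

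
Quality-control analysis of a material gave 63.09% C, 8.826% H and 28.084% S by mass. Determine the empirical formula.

C6H10S

Assume 100 g: 63.09 g C, 8.826 g H, 28.084 g S.
Moles — C: 63.09 / 12.01 = 5.253 mol; H: 8.826 / 1.008 = 8.756 mol; S: 28.084 / 32.07 = 0.8757 mol
Ratios (÷ 0.8757): C 5.999, H 9.999, S 1.000
≈ 6:10:1 → C6H10S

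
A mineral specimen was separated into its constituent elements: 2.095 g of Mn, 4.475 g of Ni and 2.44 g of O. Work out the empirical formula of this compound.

MnNi2O4

Moles — Mn: 2.095 / 54.94 = 0.03813 mol; Ni: 4.475 / 58.69 = 0.07625 mol; O: 2.44 / 16.00 = 0.1525 mol
Ratios (÷ 0.03813): Mn 1.000, Ni 2.000, O 3.999
≈ 1:2:4 → MnNi2O4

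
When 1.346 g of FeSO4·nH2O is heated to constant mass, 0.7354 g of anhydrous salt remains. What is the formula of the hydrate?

Mass of water lost = 1.346 − 0.7354 = 0.6106 g → 0.6106 / 18.02 = 0.03388 mol H2O
Molar mass of FeSO4 = 151.92 g/mol → mol FeSO4 = 0.7354 / 151.92 = 0.004841
n = 0.03388 / 0.004841 = 7.00 ≈ 7 → FeSO4·7H2O

FeSO4·7H2O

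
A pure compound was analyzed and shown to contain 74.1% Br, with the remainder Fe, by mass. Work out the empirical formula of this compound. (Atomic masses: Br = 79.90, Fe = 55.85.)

Br2Fe

Assume 100 g: 74.1 g Br, 25.9 g Fe.
n(Br) = 74.1/79.90 = 0.9274, n(Fe) = 25.9/55.85 = 0.4637
Smallest is Fe at 0.4637 mol; normalising gives Br 2.000, Fe 1.000
≈ 2:1 → Br2Fe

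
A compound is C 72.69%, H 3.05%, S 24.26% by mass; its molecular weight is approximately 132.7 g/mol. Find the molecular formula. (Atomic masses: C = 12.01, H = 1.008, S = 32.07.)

C8H4S

Assume 100 g: 72.69 g C, 3.05 g H, 24.26 g S.
n(C) = 72.69/12.01 = 6.052, n(H) = 3.05/1.008 = 3.026, n(S) = 24.26/32.07 = 0.7565
Ratios (÷ 0.7565): C 8.001, H 4.000, S 1.000
→ C8H4S
Empirical-formula mass = 132.18 g/mol
n = 132.7 / 132.18 = 1.00 ≈ 1
Molecular formula = empirical formula = C8H4S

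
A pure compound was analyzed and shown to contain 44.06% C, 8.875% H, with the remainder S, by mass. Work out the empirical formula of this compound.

Assume 100 g: 44.06 g C, 8.875 g H, 47.065 g S.
C: 44.06 g ÷ 12.01 g/mol = 3.669 mol
H: 8.875 g ÷ 1.008 g/mol = 8.805 mol
S: 47.065 g ÷ 32.07 g/mol = 1.468 mol
Ratios (÷ 1.468): C 2.500, H 5.999, S 1.000
×2: C 5.00, H 12.00, S 2.00 → C5H12S2

C5H12S2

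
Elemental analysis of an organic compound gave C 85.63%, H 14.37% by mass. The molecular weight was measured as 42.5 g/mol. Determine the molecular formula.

Assume 100 g: 85.63 g C, 14.37 g H.
n(C) = 85.63/12.01 = 7.13, n(H) = 14.37/1.008 = 14.26
Smallest is C at 7.13 mol; normalising gives C 1.000, H 1.999
→ CH2
Empirical-formula mass = 14.03 g/mol
n = 42.5 / 14.03 = 3.03 ≈ 3
Molecular formula = (CH2)×3 = C3H6

C3H6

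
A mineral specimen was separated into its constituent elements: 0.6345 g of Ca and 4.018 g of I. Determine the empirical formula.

n(Ca) = 0.6345/40.08 = 0.01583, n(I) = 4.018/126.90 = 0.03166
Smallest is Ca at 0.01583 mol; normalising gives Ca 1.000, I 2.000
≈ 1:2 → CaI2

CaI2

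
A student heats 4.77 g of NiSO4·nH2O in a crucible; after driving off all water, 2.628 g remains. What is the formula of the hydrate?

Mass of water lost = 4.77 − 2.628 = 2.142 g → 2.142 / 18.02 = 0.1189 mol H2O
Molar mass of NiSO4 = 154.76 g/mol → mol NiSO4 = 2.628 / 154.76 = 0.01698
n = 0.1189 / 0.01698 = 7.00 ≈ 7 → NiSO4·7H2O

NiSO4·7H2O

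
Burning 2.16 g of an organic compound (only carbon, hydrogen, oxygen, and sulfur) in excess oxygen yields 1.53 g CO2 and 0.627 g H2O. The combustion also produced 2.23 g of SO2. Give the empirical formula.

mol C = 1.53 / 44.01 = 0.03476; mass C = 0.03476 × 12.01 = 0.4175 g
mol H = 2 × (0.627 / 18.02) = 0.06959; mass H = 0.06959 × 1.008 = 0.07015 g
mol S = 2.23 / 64.07 = 0.03481; mass S = 1.116 g
mass O = 2.16 − (1.604) = 0.5561 g → mol O = 0.03476
Ratios (÷ 0.03476): C 1.000, H 2.002, O 1.000, S 1.001
→ CH2OS

CH2OS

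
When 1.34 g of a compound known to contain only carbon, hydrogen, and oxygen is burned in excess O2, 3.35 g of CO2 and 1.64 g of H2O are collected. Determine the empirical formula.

C5H12O

mol C = 3.35 / 44.01 = 0.07612; mass C = 0.07612 × 12.01 = 0.9142 g
mol H = 2 × (1.64 / 18.02) = 0.1820; mass H = 0.1820 × 1.008 = 0.1835 g
mass O = 1.34 − (1.098) = 0.2423 g → mol O = 0.01515
Divide by the smallest (0.01515 mol O): C 5.026, H 12.018, O 1.000
Ratio ≈ 5:12:1, so the empirical formula is C5H12O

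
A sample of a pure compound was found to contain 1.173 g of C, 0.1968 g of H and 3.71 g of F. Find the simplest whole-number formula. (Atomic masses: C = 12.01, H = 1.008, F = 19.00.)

C: 1.173 g ÷ 12.01 g/mol = 0.09767 mol
H: 0.1968 g ÷ 1.008 g/mol = 0.1952 mol
F: 3.71 g ÷ 19.00 g/mol = 0.1953 mol
Smallest is C at 0.09767 mol; normalising gives C 1.000, H 1.999, F 1.999
→ CH2F2

CH2F2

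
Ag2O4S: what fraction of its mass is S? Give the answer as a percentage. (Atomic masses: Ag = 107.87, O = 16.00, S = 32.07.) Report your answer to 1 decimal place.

Molar mass = 2(107.87) + 4(16.00) + 1(32.07) = 311.810 g/mol
Mass of S per mole = 1 × 32.07 = 32.070 g
% S = 32.070 / 311.810 × 100 = 10.3%

10.3%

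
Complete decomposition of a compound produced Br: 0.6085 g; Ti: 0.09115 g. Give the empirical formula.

Br4Ti

Br: 0.6085 g ÷ 79.90 g/mol = 0.007616 mol
Ti: 0.09115 g ÷ 47.87 g/mol = 0.001904 mol
Divide by the smallest (0.001904 mol Ti): Br 4.000, Ti 1.000
→ Br4Ti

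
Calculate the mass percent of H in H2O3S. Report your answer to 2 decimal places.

Molar mass = 2(1.008) + 3(16.00) + 1(32.07) = 82.086 g/mol
Mass of H per mole = 2 × 1.008 = 2.016 g
% H = 2.016 / 82.086 × 100 = 2.46%

2.46%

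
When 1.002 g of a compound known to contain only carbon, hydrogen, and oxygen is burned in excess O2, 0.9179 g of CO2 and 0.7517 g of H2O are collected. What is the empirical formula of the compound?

CH4O2

mol C = 0.9179 / 44.01 = 0.02086; mass C = 0.02086 × 12.01 = 0.2505 g
mol H = 2 × (0.7517 / 18.02) = 0.08343; mass H = 0.08343 × 1.008 = 0.08410 g
mass O = 1.002 − (0.3346) = 0.6674 g → mol O = 0.04171
Divide by the smallest (0.02086 mol C): C 1.000, H 4.000, O 2.000
≈ 1:4:2 → CH4O2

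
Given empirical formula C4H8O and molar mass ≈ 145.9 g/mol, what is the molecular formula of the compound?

Empirical-formula mass = 72.10 g/mol
n = 145.9 / 72.10 = 2.02 ≈ 2
Molecular formula = (C4H8O)2 = C8H16O2

C8H16O2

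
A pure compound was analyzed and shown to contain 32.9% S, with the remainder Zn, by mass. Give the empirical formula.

SZn

Assume 100 g: 32.9 g S, 67.1 g Zn.
S: 32.9 g ÷ 32.07 g/mol = 1.026 mol
Zn: 67.1 g ÷ 65.38 g/mol = 1.026 mol
Divide by the smallest (1.026 mol S): S 1.000, Zn 1.000
→ SZn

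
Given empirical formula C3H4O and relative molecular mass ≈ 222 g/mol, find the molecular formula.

C12H16O4

Empirical-formula mass = 56.06 g/mol
n = 222 / 56.06 = 3.96 ≈ 4
Molecular formula = (C3H4O)4 = C12H16O4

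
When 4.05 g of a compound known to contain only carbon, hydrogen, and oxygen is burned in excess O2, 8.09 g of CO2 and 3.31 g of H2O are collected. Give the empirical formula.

mol C = 8.09 / 44.01 = 0.1838; mass C = 0.1838 × 12.01 = 2.208 g
mol H = 2 × (3.31 / 18.02) = 0.3674; mass H = 0.3674 × 1.008 = 0.3703 g
mass O = 4.05 − (2.578) = 1.472 g → mol O = 0.09200
Divide by the smallest (0.092 mol O): C 1.998, H 3.993, O 1.000
Ratio ≈ 2:4:1, so the empirical formula is C2H4O

C2H4O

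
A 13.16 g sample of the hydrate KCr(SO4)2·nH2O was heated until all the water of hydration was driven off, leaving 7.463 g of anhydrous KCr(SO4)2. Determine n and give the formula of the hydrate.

Mass of water lost = 13.16 − 7.463 = 5.697 g → 5.697 / 18.02 = 0.3161 mol H2O
Molar mass of KCr(SO4)2 = 283.24 g/mol → mol KCr(SO4)2 = 7.463 / 283.24 = 0.02635
n = 0.3161 / 0.02635 = 12.00 ≈ 12 → KCr(SO4)2·12H2O

KCr(SO4)2·12H2O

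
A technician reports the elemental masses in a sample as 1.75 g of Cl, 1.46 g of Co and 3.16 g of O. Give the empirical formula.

Moles — Cl: 1.75 / 35.45 = 0.04937 mol; Co: 1.46 / 58.93 = 0.02478 mol; O: 3.16 / 16.00 = 0.1975 mol
Smallest is Co at 0.02478 mol; normalising gives Cl 1.993, Co 1.000, O 7.972
→ Cl2CoO8

Cl2CoO8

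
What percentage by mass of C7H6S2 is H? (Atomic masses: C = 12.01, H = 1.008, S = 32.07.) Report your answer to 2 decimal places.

Molar mass = 7(12.01) + 6(1.008) + 2(32.07) = 154.258 g/mol
Mass of H per mole = 6 × 1.008 = 6.048 g
% H = 6.048 / 154.258 × 100 = 3.92%

3.92%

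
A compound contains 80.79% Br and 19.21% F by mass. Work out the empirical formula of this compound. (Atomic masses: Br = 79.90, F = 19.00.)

Assume 100 g: 80.79 g Br, 19.21 g F.
Br: 80.79 g ÷ 79.90 g/mol = 1.011 mol
F: 19.21 g ÷ 19.00 g/mol = 1.011 mol
Ratios (÷ 1.011): Br 1.000, F 1.000
→ BrF

BrF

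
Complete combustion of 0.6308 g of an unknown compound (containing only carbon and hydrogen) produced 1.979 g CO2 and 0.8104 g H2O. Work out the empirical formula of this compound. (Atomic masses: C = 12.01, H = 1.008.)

mol C = 1.979 / 44.01 = 0.04497; mass C = 0.04497 × 12.01 = 0.5401 g
mol H = 2 × (0.8104 / 18.02) = 0.08994; mass H = 0.08994 × 1.008 = 0.09066 g
Ratios (÷ 0.04497): C 1.000, H 2.000
≈ 1:2 → CH2

CH2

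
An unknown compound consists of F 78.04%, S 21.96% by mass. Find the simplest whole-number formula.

Assume 100 g: 78.04 g F, 21.96 g S.
Moles — F: 78.04 / 19.00 = 4.107 mol; S: 21.96 / 32.07 = 0.6848 mol
Divide by the smallest (0.6848 mol S): F 5.998, S 1.000
≈ 6:1 → F6S

F6S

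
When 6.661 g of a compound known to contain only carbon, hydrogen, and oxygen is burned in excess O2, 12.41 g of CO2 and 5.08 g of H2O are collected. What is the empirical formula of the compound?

mol C = 12.41 / 44.01 = 0.2820; mass C = 0.2820 × 12.01 = 3.387 g
mol H = 2 × (5.08 / 18.02) = 0.5638; mass H = 0.5638 × 1.008 = 0.5683 g
mass O = 6.661 − (3.955) = 2.706 g → mol O = 0.1691
Ratios (÷ 0.1691): C 1.667, H 3.334, O 1.000
Scaling by 3: C 5.00, H 10.00, O 3.00 → C5H10O3

C5H10O3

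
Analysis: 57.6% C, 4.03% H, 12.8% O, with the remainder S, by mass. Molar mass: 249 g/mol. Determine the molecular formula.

Assume 100 g: 57.6 g C, 4.03 g H, 12.8 g O, 25.57 g S.
C: 57.6 g ÷ 12.01 g/mol = 4.796 mol
H: 4.03 g ÷ 1.008 g/mol = 3.998 mol
O: 12.8 g ÷ 16.00 g/mol = 0.8 mol
S: 25.57 g ÷ 32.07 g/mol = 0.7973 mol
Divide by the smallest (0.7973 mol S): C 6.015, H 5.014, O 1.003, S 1.000
→ C6H5OS
Empirical-formula mass = 125.17 g/mol
n = 249 / 125.17 = 1.99 ≈ 2
Molecular formula = (C6H5OS)×2 = C12H10O2S2

C12H10O2S2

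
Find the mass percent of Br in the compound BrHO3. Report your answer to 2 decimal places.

61.98%

Molar mass = 1(79.90) + 1(1.008) + 3(16.00) = 128.908 g/mol
Mass of Br per mole = 1 × 79.90 = 79.900 g
% Br = 79.900 / 128.908 × 100 = 61.98%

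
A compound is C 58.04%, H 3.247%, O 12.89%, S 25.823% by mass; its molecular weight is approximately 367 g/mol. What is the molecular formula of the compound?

Assume 100 g: 58.04 g C, 3.247 g H, 12.89 g O, 25.823 g S.
C: 58.04 g ÷ 12.01 g/mol = 4.833 mol
H: 3.247 g ÷ 1.008 g/mol = 3.221 mol
O: 12.89 g ÷ 16.00 g/mol = 0.8056 mol
S: 25.823 g ÷ 32.07 g/mol = 0.8052 mol
Ratios (÷ 0.8052): C 6.002, H 4.000, O 1.001, S 1.000
≈ 6:4:1:1 → C6H4OS
Empirical-formula mass = 124.16 g/mol
n = 367 / 124.16 = 2.96 ≈ 3
Molecular formula = (C6H4OS)×3 = C18H12O3S3

C18H12O3S3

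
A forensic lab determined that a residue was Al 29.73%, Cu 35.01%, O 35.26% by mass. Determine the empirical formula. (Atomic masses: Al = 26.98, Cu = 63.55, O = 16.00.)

Assume 100 g: 29.73 g Al, 35.01 g Cu, 35.26 g O.
Al: 29.73 g ÷ 26.98 g/mol = 1.102 mol
Cu: 35.01 g ÷ 63.55 g/mol = 0.5509 mol
O: 35.26 g ÷ 16.00 g/mol = 2.204 mol
Smallest is Cu at 0.5509 mol; normalising gives Al 2.000, Cu 1.000, O 4.000
→ Al2CuO4

Al2CuO4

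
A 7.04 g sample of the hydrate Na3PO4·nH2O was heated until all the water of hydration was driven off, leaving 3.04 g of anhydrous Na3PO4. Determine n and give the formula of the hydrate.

Na3PO4·12H2O

Mass of water lost = 7.04 − 3.04 = 4 g → 4 / 18.02 = 0.222 mol H2O
Molar mass of Na3PO4 = 163.94 g/mol → mol Na3PO4 = 3.04 / 163.94 = 0.01854
n = 0.222 / 0.01854 = 11.97 ≈ 12 → Na3PO4·12H2O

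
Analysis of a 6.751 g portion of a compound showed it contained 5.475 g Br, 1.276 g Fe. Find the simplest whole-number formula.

Br3Fe

n(Br) = 5.475/79.90 = 0.06852, n(Fe) = 1.276/55.85 = 0.02285
Smallest is Fe at 0.02285 mol; normalising gives Br 2.999, Fe 1.000
≈ 3:1 → Br3Fe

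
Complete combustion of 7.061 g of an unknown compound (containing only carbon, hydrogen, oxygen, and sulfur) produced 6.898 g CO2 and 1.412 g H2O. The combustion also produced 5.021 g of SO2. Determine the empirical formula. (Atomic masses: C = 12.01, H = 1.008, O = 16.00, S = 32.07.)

mol C = 6.898 / 44.01 = 0.1567; mass C = 0.1567 × 12.01 = 1.882 g
mol H = 2 × (1.412 / 18.02) = 0.1567; mass H = 0.1567 × 1.008 = 0.1580 g
mol S = 5.021 / 64.07 = 0.07837; mass S = 2.513 g
mass O = 7.061 − (4.554) = 2.507 g → mol O = 0.1567
Divide by the smallest (0.07837 mol S): C 2.000, H 2.000, O 2.000, S 1.000
≈ 2:2:2:1 → C2H2O2S

C2H2O2S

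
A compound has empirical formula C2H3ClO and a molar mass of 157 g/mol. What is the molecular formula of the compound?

C4H6Cl2O2

Empirical-formula mass = 78.49 g/mol
n = 157 / 78.49 = 2.00 ≈ 2
Molecular formula = (C2H3ClO)2 = C4H6Cl2O2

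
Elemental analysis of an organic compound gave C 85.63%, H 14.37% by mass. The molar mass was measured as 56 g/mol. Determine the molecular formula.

C4H8

Assume 100 g: 85.63 g C, 14.37 g H.
C: 85.63 g ÷ 12.01 g/mol = 7.13 mol
H: 14.37 g ÷ 1.008 g/mol = 14.26 mol
Divide by the smallest (7.13 mol C): C 1.000, H 1.999
→ CH2
Empirical-formula mass = 14.03 g/mol
n = 56 / 14.03 = 3.99 ≈ 4
Molecular formula = (CH2)×4 = C4H8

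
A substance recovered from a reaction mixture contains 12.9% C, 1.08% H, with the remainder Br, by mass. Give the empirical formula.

Assume 100 g: 12.9 g C, 1.08 g H, 86.02 g Br.
Moles — C: 12.9 / 12.01 = 1.074 mol; H: 1.08 / 1.008 = 1.071 mol; Br: 86.02 / 79.90 = 1.077 mol
Divide by the smallest (1.071 mol H): C 1.002, H 1.000, Br 1.005
≈ 1:1:1 → CHBr

CHBr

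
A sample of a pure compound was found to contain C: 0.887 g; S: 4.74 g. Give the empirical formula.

CS2

n(C) = 0.887/12.01 = 0.07386, n(S) = 4.74/32.07 = 0.1478
Ratios (÷ 0.07386): C 1.000, S 2.001
→ CS2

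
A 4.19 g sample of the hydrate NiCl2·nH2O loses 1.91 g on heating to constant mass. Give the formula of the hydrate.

NiCl2·6H2O

Mass of anhydrous NiCl2 = 4.19 − 1.91 = 2.28 g
mol H2O = 1.91 / 18.02 = 0.106
Molar mass of NiCl2 = 129.59 g/mol → mol NiCl2 = 2.28 / 129.59 = 0.01759
n = 0.106 / 0.01759 = 6.02 ≈ 6 → NiCl2·6H2O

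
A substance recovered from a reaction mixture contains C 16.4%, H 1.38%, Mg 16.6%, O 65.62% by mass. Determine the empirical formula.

Assume 100 g: 16.4 g C, 1.38 g H, 16.6 g Mg, 65.62 g O.
C: 16.4 g ÷ 12.01 g/mol = 1.366 mol
H: 1.38 g ÷ 1.008 g/mol = 1.369 mol
Mg: 16.6 g ÷ 24.31 g/mol = 0.6828 mol
O: 65.62 g ÷ 16.00 g/mol = 4.101 mol
Divide by the smallest (0.6828 mol Mg): C 2.000, H 2.005, Mg 1.000, O 6.006
≈ 2:2:1:6 → C2H2MgO6

C2H2MgO6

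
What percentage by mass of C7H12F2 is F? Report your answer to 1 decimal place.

Molar mass = 7(12.01) + 12(1.008) + 2(19.00) = 134.166 g/mol
Mass of F per mole = 2 × 19.00 = 38.000 g
% F = 38.000 / 134.166 × 100 = 28.3%

28.3%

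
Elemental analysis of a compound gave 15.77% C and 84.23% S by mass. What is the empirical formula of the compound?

CS2

Assume 100 g: 15.77 g C, 84.23 g S.
n(C) = 15.77/12.01 = 1.313, n(S) = 84.23/32.07 = 2.626
Smallest is C at 1.313 mol; normalising gives C 1.000, S 2.000
→ CS2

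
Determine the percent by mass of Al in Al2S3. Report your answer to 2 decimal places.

35.93%

Molar mass = 2(26.98) + 3(32.07) = 150.170 g/mol
Mass of Al per mole = 2 × 26.98 = 53.960 g
% Al = 53.960 / 150.170 × 100 = 35.93%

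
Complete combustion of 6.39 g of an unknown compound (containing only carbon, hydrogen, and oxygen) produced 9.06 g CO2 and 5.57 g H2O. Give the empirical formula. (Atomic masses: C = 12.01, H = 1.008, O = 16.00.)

mol C = 9.06 / 44.01 = 0.2059; mass C = 0.2059 × 12.01 = 2.472 g
mol H = 2 × (5.57 / 18.02) = 0.6182; mass H = 0.6182 × 1.008 = 0.6231 g
mass O = 6.39 − (3.096) = 3.294 g → mol O = 0.2059
Smallest is C at 0.2059 mol; normalising gives C 1.000, H 3.003, O 1.000
→ CH3O

CH3O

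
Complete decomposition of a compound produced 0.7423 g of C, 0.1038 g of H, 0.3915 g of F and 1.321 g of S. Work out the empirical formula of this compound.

Moles — C: 0.7423 / 12.01 = 0.06181 mol; H: 0.1038 / 1.008 = 0.103 mol; F: 0.3915 / 19.00 = 0.02061 mol; S: 1.321 / 32.07 = 0.04119 mol
Divide by the smallest (0.02061 mol F): C 3.000, H 4.998, F 1.000, S 1.999
→ C3H5FS2

C3H5FS2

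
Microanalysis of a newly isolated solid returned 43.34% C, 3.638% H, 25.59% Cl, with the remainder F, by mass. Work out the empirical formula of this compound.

C5H5ClF2

Assume 100 g: 43.34 g C, 3.638 g H, 25.59 g Cl, 27.432 g F.
C: 43.34 g ÷ 12.01 g/mol = 3.609 mol
H: 3.638 g ÷ 1.008 g/mol = 3.609 mol
Cl: 25.59 g ÷ 35.45 g/mol = 0.7219 mol
F: 27.432 g ÷ 19.00 g/mol = 1.444 mol
Ratios (÷ 0.7219): C 4.999, H 5.000, Cl 1.000, F 2.000
→ C5H5ClF2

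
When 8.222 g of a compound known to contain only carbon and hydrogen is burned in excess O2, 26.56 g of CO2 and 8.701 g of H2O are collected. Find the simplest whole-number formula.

C5H8

mol C = 26.56 / 44.01 = 0.6035; mass C = 0.6035 × 12.01 = 7.248 g
mol H = 2 × (8.701 / 18.02) = 0.9657; mass H = 0.9657 × 1.008 = 0.9734 g
Divide by the smallest (0.6035 mol C): C 1.000, H 1.600
Scaling by 5: C 5.00, H 8.00 → C5H8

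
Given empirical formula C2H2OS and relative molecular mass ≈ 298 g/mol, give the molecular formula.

Empirical-formula mass = 74.11 g/mol
n = 298 / 74.11 = 4.02 ≈ 4
Molecular formula = (C2H2OS)4 = C8H8O4S4

C8H8O4S4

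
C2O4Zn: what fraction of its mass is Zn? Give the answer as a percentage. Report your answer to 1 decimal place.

42.6%

Molar mass = 2(12.01) + 4(16.00) + 1(65.38) = 153.400 g/mol
Mass of Zn per mole = 1 × 65.38 = 65.380 g
% Zn = 65.380 / 153.400 × 100 = 42.6%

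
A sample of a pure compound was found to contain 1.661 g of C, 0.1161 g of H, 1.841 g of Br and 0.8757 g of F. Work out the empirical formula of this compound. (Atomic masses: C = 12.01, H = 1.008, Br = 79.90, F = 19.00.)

n(C) = 1.661/12.01 = 0.1383, n(H) = 0.1161/1.008 = 0.1152, n(Br) = 1.841/79.90 = 0.02304, n(F) = 0.8757/19.00 = 0.04609
Divide by the smallest (0.02304 mol Br): C 6.002, H 4.999, Br 1.000, F 2.000
≈ 6:5:1:2 → C6H5BrF2

C6H5BrF2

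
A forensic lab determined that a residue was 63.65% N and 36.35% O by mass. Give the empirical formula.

Assume 100 g: 63.65 g N, 36.35 g O.
N: 63.65 g ÷ 14.01 g/mol = 4.543 mol
O: 36.35 g ÷ 16.00 g/mol = 2.272 mol
Ratios (÷ 2.272): N 2.000, O 1.000
→ N2O

N2O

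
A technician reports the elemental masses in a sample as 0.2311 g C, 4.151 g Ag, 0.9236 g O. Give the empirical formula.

CAg2O3

n(C) = 0.2311/12.01 = 0.01924, n(Ag) = 4.151/107.87 = 0.03848, n(O) = 0.9236/16.00 = 0.05772
Divide by the smallest (0.01924 mol C): C 1.000, Ag 2.000, O 3.000
→ CAg2O3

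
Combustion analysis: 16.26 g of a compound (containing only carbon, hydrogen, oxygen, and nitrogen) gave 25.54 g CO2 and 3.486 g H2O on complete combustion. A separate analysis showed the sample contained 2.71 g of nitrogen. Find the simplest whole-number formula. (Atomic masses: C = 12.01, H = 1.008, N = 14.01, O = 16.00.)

C3H2NO2

mol C = 25.54 / 44.01 = 0.5803; mass C = 0.5803 × 12.01 = 6.970 g
mol H = 2 × (3.486 / 18.02) = 0.3869; mass H = 0.3869 × 1.008 = 0.3900 g
mol N = 2.71 / 14.01 = 0.1934
mass O = 16.26 − (10.07) = 6.190 g → mol O = 0.3869
Divide by the smallest (0.1934 mol N): C 3.000, H 2.000, N 1.000, O 2.000
Ratio ≈ 3:2:1:2, so the empirical formula is C3H2NO2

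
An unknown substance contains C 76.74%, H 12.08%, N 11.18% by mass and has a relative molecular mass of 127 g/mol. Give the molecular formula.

C8H15N

Assume 100 g: 76.74 g C, 12.08 g H, 11.18 g N.
n(C) = 76.74/12.01 = 6.39, n(H) = 12.08/1.008 = 11.98, n(N) = 11.18/14.01 = 0.798
Smallest is N at 0.798 mol; normalising gives C 8.007, H 15.018, N 1.000
Ratio ≈ 8:15:1, so the empirical formula is C8H15N
Empirical-formula mass = 125.21 g/mol
n = 127 / 125.21 = 1.01 ≈ 1
Molecular formula = empirical formula = C8H15N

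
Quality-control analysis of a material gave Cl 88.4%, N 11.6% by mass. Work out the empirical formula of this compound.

Cl3N

Assume 100 g: 88.4 g Cl, 11.6 g N.
n(Cl) = 88.4/35.45 = 2.494, n(N) = 11.6/14.01 = 0.828
Ratios (÷ 0.828): Cl 3.012, N 1.000
→ Cl3N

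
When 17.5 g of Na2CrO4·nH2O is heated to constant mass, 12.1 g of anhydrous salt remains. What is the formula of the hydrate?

Mass of water lost = 17.5 − 12.1 = 5.4 g → 5.4 / 18.02 = 0.2997 mol H2O
Molar mass of Na2CrO4 = 161.98 g/mol → mol Na2CrO4 = 12.1 / 161.98 = 0.0747
n = 0.2997 / 0.0747 = 4.01 ≈ 4 → Na2CrO4·4H2O

Na2CrO4·4H2O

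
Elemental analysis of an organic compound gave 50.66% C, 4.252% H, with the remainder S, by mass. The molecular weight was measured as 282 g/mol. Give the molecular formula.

Assume 100 g: 50.66 g C, 4.252 g H, 45.088 g S.
n(C) = 50.66/12.01 = 4.218, n(H) = 4.252/1.008 = 4.218, n(S) = 45.088/32.07 = 1.406
Divide by the smallest (1.406 mol S): C 3.000, H 3.000, S 1.000
Ratio ≈ 3:3:1, so the empirical formula is C3H3S
Empirical-formula mass = 71.12 g/mol
n = 282 / 71.12 = 3.96 ≈ 4
Molecular formula = (C3H3S)×4 = C12H12S4

C12H12S4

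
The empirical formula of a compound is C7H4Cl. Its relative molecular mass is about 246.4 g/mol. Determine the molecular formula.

Empirical-formula mass = 123.55 g/mol
n = 246.4 / 123.55 = 1.99 ≈ 2
Molecular formula = (C7H4Cl)2 = C14H8Cl2

C14H8Cl2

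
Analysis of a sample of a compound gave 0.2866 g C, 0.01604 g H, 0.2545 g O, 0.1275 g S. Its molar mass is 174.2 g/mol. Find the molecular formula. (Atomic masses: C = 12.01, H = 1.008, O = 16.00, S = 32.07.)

C6H4O4S

n(C) = 0.2866/12.01 = 0.02386, n(H) = 0.01604/1.008 = 0.01591, n(O) = 0.2545/16.00 = 0.01591, n(S) = 0.1275/32.07 = 0.003976
Smallest is S at 0.003976 mol; normalising gives C 6.002, H 4.003, O 4.001, S 1.000
→ C6H4O4S
Empirical-formula mass = 172.16 g/mol
n = 174.2 / 172.16 = 1.01 ≈ 1
Molecular formula = empirical formula = C6H4O4S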